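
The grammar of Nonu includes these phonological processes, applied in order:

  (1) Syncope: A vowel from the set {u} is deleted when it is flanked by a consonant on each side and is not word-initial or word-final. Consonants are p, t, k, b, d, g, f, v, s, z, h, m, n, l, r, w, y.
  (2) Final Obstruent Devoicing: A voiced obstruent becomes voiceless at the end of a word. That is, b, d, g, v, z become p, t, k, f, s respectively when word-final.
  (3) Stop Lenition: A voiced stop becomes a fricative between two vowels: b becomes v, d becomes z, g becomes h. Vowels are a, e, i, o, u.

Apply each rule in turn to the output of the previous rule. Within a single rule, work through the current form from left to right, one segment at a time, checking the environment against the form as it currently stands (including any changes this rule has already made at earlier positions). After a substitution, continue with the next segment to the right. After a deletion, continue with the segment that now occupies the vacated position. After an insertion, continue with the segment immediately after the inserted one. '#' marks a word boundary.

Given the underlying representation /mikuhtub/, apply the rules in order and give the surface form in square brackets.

[mikhtp]

(1) Syncope: [mikuhtub] → [mikhtb]
(2) Final Obstruent Devoicing: [mikhtb] → [mikhtp]
(3) Stop Lenition: no change — [mikhtp]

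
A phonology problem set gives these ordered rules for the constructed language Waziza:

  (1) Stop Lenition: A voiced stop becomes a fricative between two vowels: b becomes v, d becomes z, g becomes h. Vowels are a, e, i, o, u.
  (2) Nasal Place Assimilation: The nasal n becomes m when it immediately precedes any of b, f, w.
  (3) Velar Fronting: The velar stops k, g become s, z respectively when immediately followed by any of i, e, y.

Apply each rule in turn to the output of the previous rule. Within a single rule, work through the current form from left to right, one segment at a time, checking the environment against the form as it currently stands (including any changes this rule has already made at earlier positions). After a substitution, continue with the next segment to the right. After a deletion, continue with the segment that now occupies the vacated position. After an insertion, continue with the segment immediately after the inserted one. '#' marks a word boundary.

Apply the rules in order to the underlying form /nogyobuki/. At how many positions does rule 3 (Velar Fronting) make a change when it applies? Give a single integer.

2

(1) Stop Lenition: [nogyobuki] → [nogyovuki]
(2) Nasal Place Assimilation: no change — [nogyovuki]
(3) Velar Fronting: [nogyovuki] → [nozyovusi]
Rule 3 changed 2 position(s).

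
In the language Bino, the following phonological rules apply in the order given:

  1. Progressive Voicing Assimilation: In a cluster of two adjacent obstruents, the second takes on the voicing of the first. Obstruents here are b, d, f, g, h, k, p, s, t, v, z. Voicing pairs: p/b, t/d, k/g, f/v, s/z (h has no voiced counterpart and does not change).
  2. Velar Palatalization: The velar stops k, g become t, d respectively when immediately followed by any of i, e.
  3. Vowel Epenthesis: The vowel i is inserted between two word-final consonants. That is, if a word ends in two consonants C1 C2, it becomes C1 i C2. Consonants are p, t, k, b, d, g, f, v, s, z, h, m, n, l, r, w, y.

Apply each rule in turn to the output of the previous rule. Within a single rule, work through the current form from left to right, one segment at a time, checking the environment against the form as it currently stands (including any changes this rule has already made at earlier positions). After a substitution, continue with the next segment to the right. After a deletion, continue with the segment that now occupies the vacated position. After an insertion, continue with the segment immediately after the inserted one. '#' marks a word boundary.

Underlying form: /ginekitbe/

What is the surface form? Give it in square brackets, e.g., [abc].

[dinetitpe]

1 Progressive Voicing Assimilation: [ginekitbe] → [ginekitpe]
2 Velar Palatalization: [ginekitpe] → [dinetitpe]
3 Vowel Epenthesis: no change — [dinetitpe]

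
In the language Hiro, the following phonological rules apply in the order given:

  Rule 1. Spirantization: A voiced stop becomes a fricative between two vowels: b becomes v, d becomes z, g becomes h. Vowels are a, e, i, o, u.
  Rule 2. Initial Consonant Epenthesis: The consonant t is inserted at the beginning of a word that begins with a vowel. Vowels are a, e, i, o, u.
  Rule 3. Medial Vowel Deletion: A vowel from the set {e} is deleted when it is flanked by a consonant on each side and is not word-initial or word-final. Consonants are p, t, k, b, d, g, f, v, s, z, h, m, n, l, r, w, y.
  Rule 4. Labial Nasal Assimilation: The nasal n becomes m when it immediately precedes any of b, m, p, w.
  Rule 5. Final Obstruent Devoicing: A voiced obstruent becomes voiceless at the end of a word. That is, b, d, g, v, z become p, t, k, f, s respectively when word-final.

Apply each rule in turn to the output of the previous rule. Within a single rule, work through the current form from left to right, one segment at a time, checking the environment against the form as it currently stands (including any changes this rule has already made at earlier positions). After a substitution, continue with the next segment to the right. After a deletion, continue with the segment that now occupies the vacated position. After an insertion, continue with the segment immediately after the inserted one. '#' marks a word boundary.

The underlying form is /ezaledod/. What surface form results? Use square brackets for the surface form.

[tzalzot]

Rule 1 Spirantization: [ezaledod] → [ezalezod]
Rule 2 Initial Consonant Epenthesis: [ezalezod] → [tezalezod]
Rule 3 Medial Vowel Deletion: [tezalezod] → [tzalzod]
Rule 4 Labial Nasal Assimilation: no change — [tzalzod]
Rule 5 Final Obstruent Devoicing: [tzalzod] → [tzalzot]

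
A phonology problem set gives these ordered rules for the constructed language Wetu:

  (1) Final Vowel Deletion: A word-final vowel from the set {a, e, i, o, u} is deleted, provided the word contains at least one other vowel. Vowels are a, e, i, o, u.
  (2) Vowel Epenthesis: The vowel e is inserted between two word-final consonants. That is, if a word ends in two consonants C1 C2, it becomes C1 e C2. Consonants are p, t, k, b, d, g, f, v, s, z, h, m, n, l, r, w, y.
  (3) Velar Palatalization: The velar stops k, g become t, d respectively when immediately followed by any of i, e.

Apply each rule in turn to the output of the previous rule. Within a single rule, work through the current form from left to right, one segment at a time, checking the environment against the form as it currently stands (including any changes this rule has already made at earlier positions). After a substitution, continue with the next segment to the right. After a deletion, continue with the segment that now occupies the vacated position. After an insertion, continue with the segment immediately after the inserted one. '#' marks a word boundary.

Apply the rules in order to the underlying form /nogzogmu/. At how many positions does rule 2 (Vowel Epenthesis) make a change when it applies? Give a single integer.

(1) Final Vowel Deletion: [nogzogmu] → [nogzogm]
(2) Vowel Epenthesis: [nogzogm] → [nogzogem]
(3) Velar Palatalization: [nogzogem] → [nogzodem]
Rule 2 changed 1 position(s).

1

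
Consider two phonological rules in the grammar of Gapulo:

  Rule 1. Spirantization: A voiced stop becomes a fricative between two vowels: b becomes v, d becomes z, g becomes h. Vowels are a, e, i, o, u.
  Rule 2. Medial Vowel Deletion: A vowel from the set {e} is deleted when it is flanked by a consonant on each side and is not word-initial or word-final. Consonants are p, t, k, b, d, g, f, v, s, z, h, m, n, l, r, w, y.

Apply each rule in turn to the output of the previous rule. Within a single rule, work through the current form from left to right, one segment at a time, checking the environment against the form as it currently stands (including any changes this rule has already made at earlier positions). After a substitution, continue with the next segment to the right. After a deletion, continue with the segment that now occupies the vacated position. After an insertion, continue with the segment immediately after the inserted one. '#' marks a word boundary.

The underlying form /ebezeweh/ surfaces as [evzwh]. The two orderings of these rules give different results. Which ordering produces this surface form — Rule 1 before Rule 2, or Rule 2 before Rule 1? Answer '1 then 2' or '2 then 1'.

1 then 2

Order 1 then 2:
  1 Spirantization: [ebezeweh] → [evezeweh]
  2 Medial Vowel Deletion: [evezeweh] → [evzwh]
  result: [evzwh]
Order 2 then 1:
  2 Medial Vowel Deletion: [ebezeweh] → [ebzwh]
  1 Spirantization: no change — [ebzwh]
  result: [ebzwh]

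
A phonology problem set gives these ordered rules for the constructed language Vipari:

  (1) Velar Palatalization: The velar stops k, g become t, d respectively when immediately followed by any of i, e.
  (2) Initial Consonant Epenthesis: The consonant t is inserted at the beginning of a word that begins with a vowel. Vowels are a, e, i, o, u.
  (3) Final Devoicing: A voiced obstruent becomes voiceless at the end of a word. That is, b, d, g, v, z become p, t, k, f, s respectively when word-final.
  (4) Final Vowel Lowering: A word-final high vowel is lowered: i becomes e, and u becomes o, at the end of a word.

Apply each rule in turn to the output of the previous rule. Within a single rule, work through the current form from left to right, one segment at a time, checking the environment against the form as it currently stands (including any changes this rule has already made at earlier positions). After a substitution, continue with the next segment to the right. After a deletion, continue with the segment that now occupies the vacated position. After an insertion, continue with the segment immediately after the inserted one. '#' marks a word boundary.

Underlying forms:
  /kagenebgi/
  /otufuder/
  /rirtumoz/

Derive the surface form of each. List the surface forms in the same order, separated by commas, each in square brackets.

[kadenebde], [totufuder], [rirtumos]

/kagenebgi/:
  (1) Velar Palatalization: [kagenebgi] → [kadenebdi]
  (2) Initial Consonant Epenthesis: no change — [kadenebdi]
  (3) Final Devoicing: no change — [kadenebdi]
  (4) Final Vowel Lowering: [kadenebdi] → [kadenebde]
/otufuder/:
  (1) Velar Palatalization: no change — [otufuder]
  (2) Initial Consonant Epenthesis: [otufuder] → [totufuder]
  (3) Final Devoicing: no change — [totufuder]
  (4) Final Vowel Lowering: no change — [totufuder]
/rirtumoz/:
  (1) Velar Palatalization: no change — [rirtumoz]
  (2) Initial Consonant Epenthesis: no change — [rirtumoz]
  (3) Final Devoicing: [rirtumoz] → [rirtumos]
  (4) Final Vowel Lowering: no change — [rirtumos]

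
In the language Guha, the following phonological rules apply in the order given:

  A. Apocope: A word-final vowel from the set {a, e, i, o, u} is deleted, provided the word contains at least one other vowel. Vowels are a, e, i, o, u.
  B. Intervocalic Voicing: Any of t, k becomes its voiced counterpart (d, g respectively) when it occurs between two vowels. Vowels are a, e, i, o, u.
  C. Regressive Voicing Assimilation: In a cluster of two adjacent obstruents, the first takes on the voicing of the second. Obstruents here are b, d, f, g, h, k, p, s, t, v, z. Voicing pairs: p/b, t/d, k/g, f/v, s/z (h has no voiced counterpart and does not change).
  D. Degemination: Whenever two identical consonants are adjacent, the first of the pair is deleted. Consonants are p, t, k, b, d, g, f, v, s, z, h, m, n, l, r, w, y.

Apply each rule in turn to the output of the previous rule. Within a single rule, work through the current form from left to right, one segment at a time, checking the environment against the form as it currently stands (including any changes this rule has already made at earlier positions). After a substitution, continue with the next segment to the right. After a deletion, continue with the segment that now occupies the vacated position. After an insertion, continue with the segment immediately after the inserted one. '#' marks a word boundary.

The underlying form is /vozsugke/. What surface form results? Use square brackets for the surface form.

A Apocope: [vozsugke] → [vozsugk]
B Intervocalic Voicing: no change — [vozsugk]
C Regressive Voicing Assimilation: [vozsugk] → [vossukk]
D Degemination: [vossukk] → [vosuk]

[vosuk]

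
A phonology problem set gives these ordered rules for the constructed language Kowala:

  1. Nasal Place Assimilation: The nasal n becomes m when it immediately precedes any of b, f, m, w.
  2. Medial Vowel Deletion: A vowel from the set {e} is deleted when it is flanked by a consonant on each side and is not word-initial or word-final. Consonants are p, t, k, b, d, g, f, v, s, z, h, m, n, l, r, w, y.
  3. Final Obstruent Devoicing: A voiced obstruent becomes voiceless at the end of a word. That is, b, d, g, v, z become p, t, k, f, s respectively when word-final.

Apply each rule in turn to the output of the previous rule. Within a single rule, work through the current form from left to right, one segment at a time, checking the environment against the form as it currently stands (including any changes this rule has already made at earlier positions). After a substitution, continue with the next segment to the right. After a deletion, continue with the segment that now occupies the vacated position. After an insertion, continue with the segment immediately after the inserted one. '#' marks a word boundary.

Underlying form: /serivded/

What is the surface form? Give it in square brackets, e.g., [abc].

1 Nasal Place Assimilation: no change — [serivded]
2 Medial Vowel Deletion: [serivded] → [srivdd]
3 Final Obstruent Devoicing: [srivdd] → [srivdt]

[srivdt]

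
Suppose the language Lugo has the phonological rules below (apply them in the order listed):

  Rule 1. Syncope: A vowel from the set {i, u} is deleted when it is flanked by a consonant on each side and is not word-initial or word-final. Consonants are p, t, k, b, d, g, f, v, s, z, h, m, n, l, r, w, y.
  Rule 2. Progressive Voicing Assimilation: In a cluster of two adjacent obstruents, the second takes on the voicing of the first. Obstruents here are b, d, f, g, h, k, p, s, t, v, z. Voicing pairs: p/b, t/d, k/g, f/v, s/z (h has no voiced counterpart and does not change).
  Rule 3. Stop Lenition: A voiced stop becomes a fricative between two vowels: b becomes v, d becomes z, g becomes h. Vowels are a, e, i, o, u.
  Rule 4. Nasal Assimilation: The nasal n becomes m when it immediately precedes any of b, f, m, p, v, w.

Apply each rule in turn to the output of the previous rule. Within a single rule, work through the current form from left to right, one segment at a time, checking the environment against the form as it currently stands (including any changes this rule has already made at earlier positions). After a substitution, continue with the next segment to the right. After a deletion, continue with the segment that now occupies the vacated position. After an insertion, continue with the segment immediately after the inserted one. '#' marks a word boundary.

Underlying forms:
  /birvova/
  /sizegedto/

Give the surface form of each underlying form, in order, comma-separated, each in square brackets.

/birvova/:
  Rule 1 Syncope: [birvova] → [brvova]
  Rule 2 Progressive Voicing Assimilation: no change — [brvova]
  Rule 3 Stop Lenition: no change — [brvova]
  Rule 4 Nasal Assimilation: no change — [brvova]
/sizegedto/:
  Rule 1 Syncope: [sizegedto] → [szegedto]
  Rule 2 Progressive Voicing Assimilation: [szegedto] → [ssegeddo]
  Rule 3 Stop Lenition: [ssegeddo] → [sseheddo]
  Rule 4 Nasal Assimilation: no change — [sseheddo]

[brvova], [sseheddo]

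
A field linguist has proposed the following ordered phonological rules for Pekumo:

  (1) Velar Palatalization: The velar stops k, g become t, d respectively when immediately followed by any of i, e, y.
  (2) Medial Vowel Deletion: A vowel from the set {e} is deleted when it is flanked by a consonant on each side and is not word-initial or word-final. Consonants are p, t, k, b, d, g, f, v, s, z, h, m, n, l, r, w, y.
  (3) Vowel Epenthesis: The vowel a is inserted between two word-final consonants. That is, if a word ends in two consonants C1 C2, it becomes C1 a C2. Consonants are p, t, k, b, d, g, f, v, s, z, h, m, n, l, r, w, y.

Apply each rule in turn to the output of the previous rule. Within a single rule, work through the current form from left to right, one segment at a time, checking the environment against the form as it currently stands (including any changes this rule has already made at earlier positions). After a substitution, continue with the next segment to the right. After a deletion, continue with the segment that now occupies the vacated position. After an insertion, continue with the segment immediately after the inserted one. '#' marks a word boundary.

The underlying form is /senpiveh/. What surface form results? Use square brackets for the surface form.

[snpivah]

(1) Velar Palatalization: no change — [senpiveh]
(2) Medial Vowel Deletion: [senpiveh] → [snpivh]
(3) Vowel Epenthesis: [snpivh] → [snpivah]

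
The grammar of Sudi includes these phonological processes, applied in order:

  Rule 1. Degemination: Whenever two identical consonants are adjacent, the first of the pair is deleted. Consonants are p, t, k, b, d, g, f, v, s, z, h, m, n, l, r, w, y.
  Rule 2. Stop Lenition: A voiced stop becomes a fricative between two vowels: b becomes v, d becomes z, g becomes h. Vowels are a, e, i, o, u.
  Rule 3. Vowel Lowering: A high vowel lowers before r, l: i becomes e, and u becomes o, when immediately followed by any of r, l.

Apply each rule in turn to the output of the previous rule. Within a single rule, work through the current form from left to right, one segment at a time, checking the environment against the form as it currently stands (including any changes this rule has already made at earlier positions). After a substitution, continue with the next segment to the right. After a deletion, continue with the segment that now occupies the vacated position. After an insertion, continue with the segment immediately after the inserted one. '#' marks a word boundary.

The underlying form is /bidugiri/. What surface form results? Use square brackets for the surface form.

Rule 1 Degemination: no change — [bidugiri]
Rule 2 Stop Lenition: [bidugiri] → [bizuhiri]
Rule 3 Vowel Lowering: [bizuhiri] → [bizuheri]

[bizuheri]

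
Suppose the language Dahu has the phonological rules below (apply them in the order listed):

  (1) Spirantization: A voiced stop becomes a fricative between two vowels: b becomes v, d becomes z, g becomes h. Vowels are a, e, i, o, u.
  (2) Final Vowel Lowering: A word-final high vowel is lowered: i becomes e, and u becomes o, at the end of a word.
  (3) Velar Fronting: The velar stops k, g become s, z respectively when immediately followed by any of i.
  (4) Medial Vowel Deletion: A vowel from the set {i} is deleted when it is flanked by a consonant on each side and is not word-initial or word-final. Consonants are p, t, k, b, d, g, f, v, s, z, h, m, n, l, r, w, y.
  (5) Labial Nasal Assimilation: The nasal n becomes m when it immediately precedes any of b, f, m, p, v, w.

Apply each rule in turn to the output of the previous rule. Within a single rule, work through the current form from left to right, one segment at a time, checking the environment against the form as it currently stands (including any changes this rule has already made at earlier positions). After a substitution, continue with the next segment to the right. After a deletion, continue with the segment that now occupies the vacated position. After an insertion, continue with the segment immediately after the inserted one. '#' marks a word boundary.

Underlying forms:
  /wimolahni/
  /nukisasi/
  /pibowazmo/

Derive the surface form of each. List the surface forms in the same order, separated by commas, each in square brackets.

/wimolahni/:
  (1) Spirantization: no change — [wimolahni]
  (2) Final Vowel Lowering: [wimolahni] → [wimolahne]
  (3) Velar Fronting: no change — [wimolahne]
  (4) Medial Vowel Deletion: [wimolahne] → [wmolahne]
  (5) Labial Nasal Assimilation: no change — [wmolahne]
/nukisasi/:
  (1) Spirantization: no change — [nukisasi]
  (2) Final Vowel Lowering: [nukisasi] → [nukisase]
  (3) Velar Fronting: [nukisase] → [nusisase]
  (4) Medial Vowel Deletion: [nusisase] → [nussase]
  (5) Labial Nasal Assimilation: no change — [nussase]
/pibowazmo/:
  (1) Spirantization: [pibowazmo] → [pivowazmo]
  (2) Final Vowel Lowering: no change — [pivowazmo]
  (3) Velar Fronting: no change — [pivowazmo]
  (4) Medial Vowel Deletion: [pivowazmo] → [pvowazmo]
  (5) Labial Nasal Assimilation: no change — [pvowazmo]

[wmolahne], [nussase], [pvowazmo]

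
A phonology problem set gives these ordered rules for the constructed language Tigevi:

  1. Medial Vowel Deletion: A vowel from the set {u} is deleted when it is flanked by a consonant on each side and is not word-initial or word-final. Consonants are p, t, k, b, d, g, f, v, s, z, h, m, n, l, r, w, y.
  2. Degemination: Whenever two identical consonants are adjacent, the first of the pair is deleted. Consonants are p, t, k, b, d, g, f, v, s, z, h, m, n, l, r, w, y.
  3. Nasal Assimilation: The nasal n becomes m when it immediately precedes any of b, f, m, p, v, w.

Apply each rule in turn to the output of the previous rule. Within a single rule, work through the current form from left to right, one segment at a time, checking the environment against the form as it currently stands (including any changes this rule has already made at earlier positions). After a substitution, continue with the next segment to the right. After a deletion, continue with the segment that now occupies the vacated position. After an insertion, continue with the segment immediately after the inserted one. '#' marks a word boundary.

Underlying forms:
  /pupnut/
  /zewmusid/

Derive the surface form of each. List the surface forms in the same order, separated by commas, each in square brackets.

/pupnut/:
  1 Medial Vowel Deletion: [pupnut] → [ppnt]
  2 Degemination: [ppnt] → [pnt]
  3 Nasal Assimilation: no change — [pnt]
/zewmusid/:
  1 Medial Vowel Deletion: [zewmusid] → [zewmsid]
  2 Degemination: no change — [zewmsid]
  3 Nasal Assimilation: no change — [zewmsid]

[pnt], [zewmsid]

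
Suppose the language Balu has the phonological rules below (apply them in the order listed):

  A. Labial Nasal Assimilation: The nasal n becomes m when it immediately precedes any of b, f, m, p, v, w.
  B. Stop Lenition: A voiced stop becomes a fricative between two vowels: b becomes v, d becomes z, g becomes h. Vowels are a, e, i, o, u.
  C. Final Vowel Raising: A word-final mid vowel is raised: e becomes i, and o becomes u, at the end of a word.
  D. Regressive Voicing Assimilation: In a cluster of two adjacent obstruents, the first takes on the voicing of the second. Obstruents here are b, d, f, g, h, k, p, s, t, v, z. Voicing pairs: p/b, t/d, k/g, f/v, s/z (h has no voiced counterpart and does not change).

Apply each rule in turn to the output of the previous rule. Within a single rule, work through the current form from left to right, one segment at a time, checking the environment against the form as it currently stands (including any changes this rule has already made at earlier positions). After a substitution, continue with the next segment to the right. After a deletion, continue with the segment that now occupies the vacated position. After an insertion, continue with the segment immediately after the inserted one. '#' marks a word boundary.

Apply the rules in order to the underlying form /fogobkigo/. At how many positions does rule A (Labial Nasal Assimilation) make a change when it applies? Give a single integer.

0

A Labial Nasal Assimilation: no change — [fogobkigo]
B Stop Lenition: [fogobkigo] → [fohobkiho]
C Final Vowel Raising: [fohobkiho] → [fohobkihu]
D Regressive Voicing Assimilation: [fohobkihu] → [fohopkihu]
Rule A changed 0 position(s).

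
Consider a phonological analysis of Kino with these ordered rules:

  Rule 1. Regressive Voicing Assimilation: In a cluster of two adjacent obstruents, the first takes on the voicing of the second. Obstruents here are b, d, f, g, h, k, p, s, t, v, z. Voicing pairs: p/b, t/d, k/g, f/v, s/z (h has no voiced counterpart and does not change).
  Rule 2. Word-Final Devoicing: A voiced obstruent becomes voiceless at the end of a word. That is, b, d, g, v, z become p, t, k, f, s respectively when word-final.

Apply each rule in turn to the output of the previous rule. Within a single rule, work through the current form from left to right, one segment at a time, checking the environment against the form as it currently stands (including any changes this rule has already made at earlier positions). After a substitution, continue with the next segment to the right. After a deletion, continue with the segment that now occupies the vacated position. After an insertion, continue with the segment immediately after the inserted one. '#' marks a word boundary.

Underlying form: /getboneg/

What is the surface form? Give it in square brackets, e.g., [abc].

Rule 1 Regressive Voicing Assimilation: [getboneg] → [gedboneg]
Rule 2 Word-Final Devoicing: [gedboneg] → [gedbonek]

[gedbonek]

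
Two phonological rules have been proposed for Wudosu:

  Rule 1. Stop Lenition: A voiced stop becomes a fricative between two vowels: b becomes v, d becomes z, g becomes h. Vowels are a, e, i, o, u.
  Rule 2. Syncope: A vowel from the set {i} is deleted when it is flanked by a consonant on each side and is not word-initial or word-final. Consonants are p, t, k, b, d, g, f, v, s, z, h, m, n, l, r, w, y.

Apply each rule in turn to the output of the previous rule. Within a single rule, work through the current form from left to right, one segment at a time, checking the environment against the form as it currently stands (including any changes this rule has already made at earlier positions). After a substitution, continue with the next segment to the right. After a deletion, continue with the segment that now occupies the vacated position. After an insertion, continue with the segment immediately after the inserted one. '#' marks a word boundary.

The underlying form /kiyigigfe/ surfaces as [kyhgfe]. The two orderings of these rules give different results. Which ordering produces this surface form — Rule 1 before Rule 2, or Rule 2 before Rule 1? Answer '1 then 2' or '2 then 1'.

Order 1 then 2:
  1 Stop Lenition: [kiyigigfe] → [kiyihigfe]
  2 Syncope: [kiyihigfe] → [kyhgfe]
  result: [kyhgfe]
Order 2 then 1:
  2 Syncope: [kiyigigfe] → [kyggfe]
  1 Stop Lenition: no change — [kyggfe]
  result: [kyggfe]

1 then 2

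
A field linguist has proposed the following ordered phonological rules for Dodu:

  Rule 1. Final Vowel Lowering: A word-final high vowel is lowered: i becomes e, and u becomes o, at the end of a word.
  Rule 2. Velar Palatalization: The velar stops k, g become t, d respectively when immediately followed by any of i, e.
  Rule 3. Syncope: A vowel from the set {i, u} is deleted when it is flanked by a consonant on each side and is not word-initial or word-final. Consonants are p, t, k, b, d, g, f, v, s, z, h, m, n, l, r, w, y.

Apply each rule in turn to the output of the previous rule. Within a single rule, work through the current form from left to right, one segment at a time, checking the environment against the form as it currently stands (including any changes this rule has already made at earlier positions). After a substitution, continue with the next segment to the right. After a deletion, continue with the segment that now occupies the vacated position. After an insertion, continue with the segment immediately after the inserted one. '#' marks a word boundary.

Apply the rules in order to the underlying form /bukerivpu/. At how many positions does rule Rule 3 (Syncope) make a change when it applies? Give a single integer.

Rule 1 Final Vowel Lowering: [bukerivpu] → [bukerivpo]
Rule 2 Velar Palatalization: [bukerivpo] → [buterivpo]
Rule 3 Syncope: [buterivpo] → [btervpo]
Rule Rule 3 changed 2 position(s).

2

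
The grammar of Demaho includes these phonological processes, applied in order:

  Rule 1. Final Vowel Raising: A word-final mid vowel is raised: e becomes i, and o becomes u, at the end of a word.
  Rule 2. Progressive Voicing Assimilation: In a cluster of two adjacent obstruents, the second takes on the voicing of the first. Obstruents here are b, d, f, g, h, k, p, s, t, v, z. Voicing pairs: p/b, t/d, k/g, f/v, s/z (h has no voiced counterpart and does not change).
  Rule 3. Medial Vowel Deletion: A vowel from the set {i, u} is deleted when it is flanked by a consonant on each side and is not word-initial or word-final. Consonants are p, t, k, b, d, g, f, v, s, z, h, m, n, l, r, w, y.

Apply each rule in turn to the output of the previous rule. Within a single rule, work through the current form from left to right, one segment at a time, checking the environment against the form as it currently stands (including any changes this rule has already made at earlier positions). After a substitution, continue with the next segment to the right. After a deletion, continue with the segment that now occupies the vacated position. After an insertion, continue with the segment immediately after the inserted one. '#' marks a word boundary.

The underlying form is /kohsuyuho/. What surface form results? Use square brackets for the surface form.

Rule 1 Final Vowel Raising: [kohsuyuho] → [kohsuyuhu]
Rule 2 Progressive Voicing Assimilation: no change — [kohsuyuhu]
Rule 3 Medial Vowel Deletion: [kohsuyuhu] → [kohsyhu]

[kohsyhu]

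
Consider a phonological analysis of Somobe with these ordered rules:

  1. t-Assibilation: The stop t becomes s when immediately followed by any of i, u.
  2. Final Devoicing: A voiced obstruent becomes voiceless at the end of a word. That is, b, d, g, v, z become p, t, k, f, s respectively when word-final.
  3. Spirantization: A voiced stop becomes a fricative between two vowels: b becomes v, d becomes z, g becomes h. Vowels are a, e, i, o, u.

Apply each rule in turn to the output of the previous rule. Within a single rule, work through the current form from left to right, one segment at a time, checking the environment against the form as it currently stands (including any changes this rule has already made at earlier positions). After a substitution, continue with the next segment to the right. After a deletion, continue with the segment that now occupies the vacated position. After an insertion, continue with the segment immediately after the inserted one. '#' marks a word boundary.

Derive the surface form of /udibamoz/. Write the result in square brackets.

[uzivamos]

1 t-Assibilation: no change — [udibamoz]
2 Final Devoicing: [udibamoz] → [udibamos]
3 Spirantization: [udibamos] → [uzivamos]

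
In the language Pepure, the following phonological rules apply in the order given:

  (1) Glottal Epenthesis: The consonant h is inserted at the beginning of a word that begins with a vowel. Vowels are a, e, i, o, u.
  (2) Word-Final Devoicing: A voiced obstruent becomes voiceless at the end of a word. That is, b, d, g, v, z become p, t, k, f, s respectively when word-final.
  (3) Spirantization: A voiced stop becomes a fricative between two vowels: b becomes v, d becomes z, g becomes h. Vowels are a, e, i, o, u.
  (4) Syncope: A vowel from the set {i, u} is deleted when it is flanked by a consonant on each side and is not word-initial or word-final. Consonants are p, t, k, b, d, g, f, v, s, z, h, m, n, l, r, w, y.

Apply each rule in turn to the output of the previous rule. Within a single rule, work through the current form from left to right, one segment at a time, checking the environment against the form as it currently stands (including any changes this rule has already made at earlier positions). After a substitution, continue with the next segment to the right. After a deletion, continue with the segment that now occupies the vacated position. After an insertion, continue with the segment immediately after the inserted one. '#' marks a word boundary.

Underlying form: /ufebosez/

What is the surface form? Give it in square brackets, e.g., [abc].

(1) Glottal Epenthesis: [ufebosez] → [hufebosez]
(2) Word-Final Devoicing: [hufebosez] → [hufeboses]
(3) Spirantization: [hufeboses] → [hufevoses]
(4) Syncope: [hufevoses] → [hfevoses]

[hfevoses]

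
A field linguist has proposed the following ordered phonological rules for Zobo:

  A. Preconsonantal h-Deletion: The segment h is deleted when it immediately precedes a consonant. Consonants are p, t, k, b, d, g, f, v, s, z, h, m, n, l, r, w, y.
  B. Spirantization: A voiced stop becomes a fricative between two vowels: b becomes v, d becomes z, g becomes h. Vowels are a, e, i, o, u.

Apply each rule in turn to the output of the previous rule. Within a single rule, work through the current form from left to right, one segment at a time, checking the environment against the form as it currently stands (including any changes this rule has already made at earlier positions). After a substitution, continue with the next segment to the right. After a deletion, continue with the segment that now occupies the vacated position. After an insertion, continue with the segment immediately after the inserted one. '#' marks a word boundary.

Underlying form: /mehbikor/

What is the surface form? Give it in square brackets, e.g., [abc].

A Preconsonantal h-Deletion: [mehbikor] → [mebikor]
B Spirantization: [mebikor] → [mevikor]

[mevikor]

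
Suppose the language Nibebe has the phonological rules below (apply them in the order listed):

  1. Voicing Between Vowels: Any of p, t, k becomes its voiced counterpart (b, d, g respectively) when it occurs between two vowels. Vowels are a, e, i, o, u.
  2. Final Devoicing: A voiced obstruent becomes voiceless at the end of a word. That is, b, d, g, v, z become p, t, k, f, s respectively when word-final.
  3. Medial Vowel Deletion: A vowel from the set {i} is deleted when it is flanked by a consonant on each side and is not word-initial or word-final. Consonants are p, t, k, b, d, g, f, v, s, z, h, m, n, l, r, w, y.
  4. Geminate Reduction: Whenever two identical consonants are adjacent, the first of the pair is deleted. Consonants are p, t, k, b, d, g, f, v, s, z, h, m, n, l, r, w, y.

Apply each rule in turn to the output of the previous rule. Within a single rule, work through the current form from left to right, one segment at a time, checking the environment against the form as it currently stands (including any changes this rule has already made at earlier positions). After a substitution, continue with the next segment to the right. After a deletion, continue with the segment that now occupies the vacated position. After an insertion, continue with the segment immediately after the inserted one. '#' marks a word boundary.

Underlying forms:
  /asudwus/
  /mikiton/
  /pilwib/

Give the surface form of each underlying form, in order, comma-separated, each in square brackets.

[asudwus], [mgdon], [plwp]

/asudwus/:
  1 Voicing Between Vowels: no change — [asudwus]
  2 Final Devoicing: no change — [asudwus]
  3 Medial Vowel Deletion: no change — [asudwus]
  4 Geminate Reduction: no change — [asudwus]
/mikiton/:
  1 Voicing Between Vowels: [mikiton] → [migidon]
  2 Final Devoicing: no change — [migidon]
  3 Medial Vowel Deletion: [migidon] → [mgdon]
  4 Geminate Reduction: no change — [mgdon]
/pilwib/:
  1 Voicing Between Vowels: no change — [pilwib]
  2 Final Devoicing: [pilwib] → [pilwip]
  3 Medial Vowel Deletion: [pilwip] → [plwp]
  4 Geminate Reduction: no change — [plwp]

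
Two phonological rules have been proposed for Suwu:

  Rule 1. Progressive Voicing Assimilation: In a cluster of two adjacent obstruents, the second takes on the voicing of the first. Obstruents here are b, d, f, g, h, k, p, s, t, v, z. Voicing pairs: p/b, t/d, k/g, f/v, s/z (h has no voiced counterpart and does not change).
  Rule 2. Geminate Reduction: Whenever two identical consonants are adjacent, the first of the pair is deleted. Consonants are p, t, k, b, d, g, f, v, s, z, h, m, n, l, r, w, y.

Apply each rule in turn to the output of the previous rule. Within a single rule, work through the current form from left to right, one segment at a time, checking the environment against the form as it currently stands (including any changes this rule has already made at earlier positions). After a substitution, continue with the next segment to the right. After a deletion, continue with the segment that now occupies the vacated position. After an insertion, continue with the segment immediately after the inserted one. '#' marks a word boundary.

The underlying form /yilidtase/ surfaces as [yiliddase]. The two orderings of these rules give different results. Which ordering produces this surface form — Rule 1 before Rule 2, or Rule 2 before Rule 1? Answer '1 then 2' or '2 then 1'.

2 then 1

Order 1 then 2:
  1 Progressive Voicing Assimilation: [yilidtase] → [yiliddase]
  2 Geminate Reduction: [yiliddase] → [yilidase]
  result: [yilidase]
Order 2 then 1:
  2 Geminate Reduction: no change — [yilidtase]
  1 Progressive Voicing Assimilation: [yilidtase] → [yiliddase]
  result: [yiliddase]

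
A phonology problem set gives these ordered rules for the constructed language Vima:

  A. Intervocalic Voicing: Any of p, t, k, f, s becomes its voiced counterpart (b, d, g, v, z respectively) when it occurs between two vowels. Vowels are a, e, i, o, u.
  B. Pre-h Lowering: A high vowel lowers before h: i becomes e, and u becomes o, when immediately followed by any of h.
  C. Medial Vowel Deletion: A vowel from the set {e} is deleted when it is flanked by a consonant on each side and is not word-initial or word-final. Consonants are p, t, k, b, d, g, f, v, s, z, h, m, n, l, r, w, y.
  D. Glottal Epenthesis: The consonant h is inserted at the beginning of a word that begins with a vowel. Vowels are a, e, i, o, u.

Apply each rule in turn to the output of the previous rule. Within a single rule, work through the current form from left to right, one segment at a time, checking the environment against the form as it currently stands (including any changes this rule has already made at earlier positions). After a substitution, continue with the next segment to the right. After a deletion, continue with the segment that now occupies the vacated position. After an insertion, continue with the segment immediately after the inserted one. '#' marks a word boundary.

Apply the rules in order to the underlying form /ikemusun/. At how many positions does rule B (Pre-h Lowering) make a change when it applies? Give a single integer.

A Intervocalic Voicing: [ikemusun] → [igemuzun]
B Pre-h Lowering: no change — [igemuzun]
C Medial Vowel Deletion: [igemuzun] → [igmuzun]
D Glottal Epenthesis: [igmuzun] → [higmuzun]
Rule B changed 0 position(s).

0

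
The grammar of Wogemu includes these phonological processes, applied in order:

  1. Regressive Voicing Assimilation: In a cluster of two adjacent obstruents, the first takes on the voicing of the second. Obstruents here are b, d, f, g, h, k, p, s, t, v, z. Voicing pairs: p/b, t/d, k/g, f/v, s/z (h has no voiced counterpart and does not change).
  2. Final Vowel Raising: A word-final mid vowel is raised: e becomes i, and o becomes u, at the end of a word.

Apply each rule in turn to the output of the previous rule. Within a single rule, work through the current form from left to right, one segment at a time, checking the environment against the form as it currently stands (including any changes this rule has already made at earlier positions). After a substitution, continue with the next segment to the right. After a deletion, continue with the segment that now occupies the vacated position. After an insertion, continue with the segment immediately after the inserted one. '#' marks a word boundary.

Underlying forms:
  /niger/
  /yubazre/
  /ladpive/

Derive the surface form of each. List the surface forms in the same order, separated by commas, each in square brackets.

[niger], [yubazri], [latpivi]

/niger/:
  1 Regressive Voicing Assimilation: no change — [niger]
  2 Final Vowel Raising: no change — [niger]
/yubazre/:
  1 Regressive Voicing Assimilation: no change — [yubazre]
  2 Final Vowel Raising: [yubazre] → [yubazri]
/ladpive/:
  1 Regressive Voicing Assimilation: [ladpive] → [latpive]
  2 Final Vowel Raising: [latpive] → [latpivi]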